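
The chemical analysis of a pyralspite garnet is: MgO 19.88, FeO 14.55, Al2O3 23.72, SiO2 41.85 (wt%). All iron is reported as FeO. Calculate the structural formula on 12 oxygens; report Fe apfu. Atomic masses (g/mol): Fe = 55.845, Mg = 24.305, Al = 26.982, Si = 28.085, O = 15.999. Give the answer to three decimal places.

0.872 Fe apfu

19.88 wt% MgO ÷ 40.304 g/mol = 0.49325 mol, giving 0.49325 Mg and 0.49325 O.
14.55 wt% FeO ÷ 71.844 g/mol = 0.20252 mol, giving 0.20252 Fe and 0.20252 O.
23.72 wt% Al2O3 ÷ 101.961 g/mol = 0.23264 mol, giving 0.46528 Al and 0.69792 O.
41.85 wt% SiO2 ÷ 60.083 g/mol = 0.69654 mol, giving 0.69654 Si and 1.39308 O.
Oxygen sums to 2.78677; scaling by 12/2.78677 = 4.30606 puts the formula on 12 O.
Fe: 0.20252 × 4.30606 = 0.872 atoms per formula unit.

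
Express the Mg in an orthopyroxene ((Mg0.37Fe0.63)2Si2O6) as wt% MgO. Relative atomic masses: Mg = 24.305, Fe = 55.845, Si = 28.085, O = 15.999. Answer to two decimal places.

Molar mass of (Mg0.37Fe0.63)2Si2O6 = 0.74·24.305 + 1.26·55.845 + 2·28.085 + 6·15.999 = 240.514 g/mol.
Each formula unit contains 0.74 Mg, equivalent to 0.74/1 = 0.7400 mol MgO.
M(MgO) = 1×24.305 + 1×15.999 = 40.304 g/mol.
Mass of MgO per formula unit = 0.7400 × 40.304 = 29.825 g.
MgO wt% = 29.825 / 240.514 × 100 = 12.40%.

12.40 wt%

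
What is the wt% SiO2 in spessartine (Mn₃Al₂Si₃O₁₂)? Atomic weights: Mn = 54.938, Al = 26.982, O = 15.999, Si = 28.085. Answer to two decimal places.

Molar mass of Mn₃Al₂Si₃O₁₂ = 3*54.938 + 2*26.982 + 3*28.085 + 12*15.999 = 495.021 g/mol.
Each formula unit contains 3 Si, equivalent to 3/1 = 3.0000 mol SiO2.
M(SiO2) = 1×28.085 + 2×15.999 = 60.083 g/mol.
Mass of SiO2 per formula unit = 3.0000 × 60.083 = 180.249 g.
SiO2 wt% = 180.249 / 495.021 × 100 = 36.41%.

36.41 wt%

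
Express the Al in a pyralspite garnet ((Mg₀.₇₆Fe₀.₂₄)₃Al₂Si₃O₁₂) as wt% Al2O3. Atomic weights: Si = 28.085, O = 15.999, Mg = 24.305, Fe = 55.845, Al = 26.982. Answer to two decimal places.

23.94 wt%

Molar mass of (Mg₀.₇₆Fe₀.₂₄)₃Al₂Si₃O₁₂ = 2.28·24.305 + 0.72·55.845 + 2·26.982 + 3·28.085 + 12·15.999 = 425.831 g/mol.
Each formula unit contains 2 Al, equivalent to 2/2 = 1.0000 mol Al2O3.
M(Al2O3) = 2×26.982 + 3×15.999 = 101.961 g/mol.
Mass of Al2O3 per formula unit = 1.0000 × 101.961 = 101.961 g.
Al2O3 wt% = 101.961 / 425.831 × 100 = 23.94%.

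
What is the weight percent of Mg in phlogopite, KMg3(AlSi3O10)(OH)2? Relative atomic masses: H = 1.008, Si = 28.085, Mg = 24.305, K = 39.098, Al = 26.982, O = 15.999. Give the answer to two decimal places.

17.47 mass %

Molar mass of KMg3(AlSi3O10)(OH)2: 1·39.098 + 3·24.305 + 1·26.982 + 3·28.085 + 12·15.999 + 2·1.008 = 417.254 g/mol.
Mass of Mg per formula unit: 3 × 24.305 = 72.915 g.
Weight fraction Mg = 72.915 / 417.254 = 0.1747.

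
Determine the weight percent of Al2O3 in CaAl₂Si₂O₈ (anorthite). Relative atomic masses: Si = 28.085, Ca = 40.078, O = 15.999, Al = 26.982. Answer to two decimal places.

Molar mass of CaAl₂Si₂O₈ = 1·40.078 + 2·26.982 + 2·28.085 + 8·15.999 = 278.204 g/mol.
Each formula unit contains 2 Al, equivalent to 2/2 = 1.0000 mol Al2O3.
M(Al2O3) = 2×26.982 + 3×15.999 = 101.961 g/mol.
Mass of Al2O3 per formula unit = 1.0000 × 101.961 = 101.961 g.
Al2O3 wt% = 101.961 / 278.204 × 100 = 36.65%.

36.65 wt%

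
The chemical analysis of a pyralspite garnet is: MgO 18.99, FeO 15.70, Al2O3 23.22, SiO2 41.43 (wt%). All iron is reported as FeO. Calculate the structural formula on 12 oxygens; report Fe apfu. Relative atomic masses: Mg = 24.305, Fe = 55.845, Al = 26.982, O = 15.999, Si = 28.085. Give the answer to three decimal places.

0.953 Fe apfu

18.99 wt% MgO ÷ 40.304 g/mol = 0.47117 mol, giving 0.47117 Mg and 0.47117 O.
15.70 wt% FeO ÷ 71.844 g/mol = 0.21853 mol, giving 0.21853 Fe and 0.21853 O.
23.22 wt% Al2O3 ÷ 101.961 g/mol = 0.22773 mol, giving 0.45546 Al and 0.68319 O.
41.43 wt% SiO2 ÷ 60.083 g/mol = 0.68955 mol, giving 0.68955 Si and 1.37910 O.
Oxygen sums to 2.75199; scaling by 12/2.75199 = 4.36048 puts the formula on 12 O.
Fe: 0.21853 × 4.36048 = 0.953 atoms per formula unit.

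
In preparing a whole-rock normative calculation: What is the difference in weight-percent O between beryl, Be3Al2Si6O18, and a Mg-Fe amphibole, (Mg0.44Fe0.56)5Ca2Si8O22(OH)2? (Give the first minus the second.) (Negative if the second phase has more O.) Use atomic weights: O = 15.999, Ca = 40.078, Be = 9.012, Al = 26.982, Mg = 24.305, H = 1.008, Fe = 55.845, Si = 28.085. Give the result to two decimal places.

10.95 percentage points

M(Be3Al2Si6O18) = 537.492 g/mol, so wt% O = 287.982/537.492 × 100 = 53.58%.
M((Mg0.44Fe0.56)5Ca2Si8O22(OH)2) = 900.665 g/mol, so wt% O = 383.976/900.665 × 100 = 42.63%.
53.58 − 42.63 = 10.95 pp.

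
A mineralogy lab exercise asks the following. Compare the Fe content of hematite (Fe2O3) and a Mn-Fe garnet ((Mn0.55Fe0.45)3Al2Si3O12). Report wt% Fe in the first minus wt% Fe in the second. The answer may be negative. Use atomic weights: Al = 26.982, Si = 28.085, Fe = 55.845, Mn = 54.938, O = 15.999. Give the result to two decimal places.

54.75 percentage points

M(Fe2O3) = 159.687 g/mol, so wt% Fe = 111.690/159.687 × 100 = 69.94%.
M((Mn0.55Fe0.45)3Al2Si3O12) = 496.245 g/mol, so wt% Fe = 75.391/496.245 × 100 = 15.19%.
69.94 − 15.19 = 54.75 pp.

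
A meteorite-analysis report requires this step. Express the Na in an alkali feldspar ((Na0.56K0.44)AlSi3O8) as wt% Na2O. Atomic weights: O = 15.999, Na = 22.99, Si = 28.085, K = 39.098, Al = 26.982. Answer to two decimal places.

M((Na0.56K0.44)AlSi3O8) = 269.307 g/mol; M(Na2O) = 61.979 g/mol.
Moles Na2O per formula unit = 0.56 Na ÷ 2 = 0.2800.
Na2O fraction = (0.2800 × 61.979) / 269.307 = 17.354/269.307 = 0.0644.

6.44 wt%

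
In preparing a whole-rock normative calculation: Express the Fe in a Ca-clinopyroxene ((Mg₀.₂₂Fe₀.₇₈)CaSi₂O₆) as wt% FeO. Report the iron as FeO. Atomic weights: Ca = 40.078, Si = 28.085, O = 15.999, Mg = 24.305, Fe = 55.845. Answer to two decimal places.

23.24 wt%

Formula mass = 241.148 g/mol.
0.78 Fe → 0.7800 mol FeO per formula unit; M(FeO) = 71.844, so FeO mass = 56.038 g.
56.038/241.148 × 100 = 23.24 wt%.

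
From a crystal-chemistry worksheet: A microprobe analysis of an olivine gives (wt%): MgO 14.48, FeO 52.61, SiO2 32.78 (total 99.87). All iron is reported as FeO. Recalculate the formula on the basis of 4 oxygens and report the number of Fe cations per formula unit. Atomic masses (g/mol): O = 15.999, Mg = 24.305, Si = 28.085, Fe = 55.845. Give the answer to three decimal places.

1.342 Fe apfu

14.48 wt% MgO ÷ 40.304 g/mol = 0.35927 mol, giving 0.35927 Mg and 0.35927 O.
52.61 wt% FeO ÷ 71.844 g/mol = 0.73228 mol, giving 0.73228 Fe and 0.73228 O.
32.78 wt% SiO2 ÷ 60.083 g/mol = 0.54558 mol, giving 0.54558 Si and 1.09116 O.
Oxygen sums to 2.18271; scaling by 4/2.18271 = 1.83258 puts the formula on 4 O.
Fe: 0.73228 × 1.83258 = 1.342 atoms per formula unit.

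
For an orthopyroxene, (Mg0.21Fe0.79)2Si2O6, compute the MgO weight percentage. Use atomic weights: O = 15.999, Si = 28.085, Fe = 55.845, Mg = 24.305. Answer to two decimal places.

6.75 wt%

Formula mass = 250.607 g/mol.
0.42 Mg → 0.4200 mol MgO per formula unit; M(MgO) = 40.304, so MgO mass = 16.928 g.
16.928/250.607 × 100 = 6.75 wt%.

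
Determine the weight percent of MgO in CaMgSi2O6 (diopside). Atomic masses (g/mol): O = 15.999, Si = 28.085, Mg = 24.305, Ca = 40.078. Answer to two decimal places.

Formula mass = 216.547 g/mol.
1 Mg → 1.0000 mol MgO per formula unit; M(MgO) = 40.304, so MgO mass = 40.304 g.
40.304/216.547 × 100 = 18.61 wt%.

18.61 wt%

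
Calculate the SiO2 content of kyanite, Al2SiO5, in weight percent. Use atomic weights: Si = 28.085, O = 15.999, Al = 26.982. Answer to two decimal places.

37.08 wt%

Molar mass of Al2SiO5 = 2*26.982 + 1*28.085 + 5*15.999 = 162.044 g/mol.
Each formula unit contains 1 Si, equivalent to 1/1 = 1.0000 mol SiO2.
M(SiO2) = 1×28.085 + 2×15.999 = 60.083 g/mol.
Mass of SiO2 per formula unit = 1.0000 × 60.083 = 60.083 g.
SiO2 wt% = 60.083 / 162.044 × 100 = 37.08%.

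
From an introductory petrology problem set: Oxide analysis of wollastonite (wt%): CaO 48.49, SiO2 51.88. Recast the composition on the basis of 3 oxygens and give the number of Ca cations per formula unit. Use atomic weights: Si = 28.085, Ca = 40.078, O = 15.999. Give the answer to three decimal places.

48.49 wt% CaO ÷ 56.077 g/mol = 0.86470 mol, giving 0.86470 Ca and 0.86470 O.
51.88 wt% SiO2 ÷ 60.083 g/mol = 0.86347 mol, giving 0.86347 Si and 1.72694 O.
Oxygen sums to 2.59164; scaling by 3/2.59164 = 1.15757 puts the formula on 3 O.
Ca: 0.86470 × 1.15757 = 1.001 atoms per formula unit.

1.001 Ca apfu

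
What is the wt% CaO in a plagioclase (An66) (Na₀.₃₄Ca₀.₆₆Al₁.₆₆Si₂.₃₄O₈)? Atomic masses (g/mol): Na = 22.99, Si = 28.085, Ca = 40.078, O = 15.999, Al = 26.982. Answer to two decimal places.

Formula mass = 272.769 g/mol.
0.66 Ca → 0.6600 mol CaO per formula unit; M(CaO) = 56.077, so CaO mass = 37.011 g.
37.011/272.769 × 100 = 13.57 wt%.

13.57 wt%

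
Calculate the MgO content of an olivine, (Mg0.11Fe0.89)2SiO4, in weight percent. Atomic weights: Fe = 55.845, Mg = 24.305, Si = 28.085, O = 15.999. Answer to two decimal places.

Molar mass of (Mg0.11Fe0.89)2SiO4 = 0.22×24.305 + 1.78×55.845 + 1×28.085 + 4×15.999 = 196.832 g/mol.
Each formula unit contains 0.22 Mg, equivalent to 0.22/1 = 0.2200 mol MgO.
M(MgO) = 1×24.305 + 1×15.999 = 40.304 g/mol.
Mass of MgO per formula unit = 0.2200 × 40.304 = 8.867 g.
MgO wt% = 8.867 / 196.832 × 100 = 4.50%.

4.50 wt%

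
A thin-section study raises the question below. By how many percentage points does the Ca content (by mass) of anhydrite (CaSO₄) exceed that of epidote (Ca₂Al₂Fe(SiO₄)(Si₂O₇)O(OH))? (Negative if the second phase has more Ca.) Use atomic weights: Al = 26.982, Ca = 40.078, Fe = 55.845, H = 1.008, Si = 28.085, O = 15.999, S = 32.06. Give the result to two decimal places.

M(CaSO₄) = 136.134 g/mol, so wt% Ca = 40.078/136.134 × 100 = 29.44%.
M(Ca₂Al₂Fe(SiO₄)(Si₂O₇)O(OH)) = 483.215 g/mol, so wt% Ca = 80.156/483.215 × 100 = 16.59%.
29.44 − 16.59 = 12.85 pp.

12.85 percentage points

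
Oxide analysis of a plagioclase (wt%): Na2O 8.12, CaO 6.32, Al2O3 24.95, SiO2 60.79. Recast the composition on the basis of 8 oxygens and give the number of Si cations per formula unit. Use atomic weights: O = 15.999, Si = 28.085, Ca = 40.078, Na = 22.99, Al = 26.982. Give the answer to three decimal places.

Na2O (M=61.979): mol = 0.13101; Na = 0.26202, O = 0.13101.
CaO (M=56.077): mol = 0.11270; Ca = 0.11270, O = 0.11270.
Al2O3 (M=101.961): mol = 0.24470; Al = 0.48940, O = 0.73410.
SiO2 (M=60.083): mol = 1.01177; Si = 1.01177, O = 2.02354.
ΣO = 3.00135; factor = 8/ΣO = 2.66547.
Si apfu = 1.01177 × 2.66547 = 2.697.

2.697 Si apfu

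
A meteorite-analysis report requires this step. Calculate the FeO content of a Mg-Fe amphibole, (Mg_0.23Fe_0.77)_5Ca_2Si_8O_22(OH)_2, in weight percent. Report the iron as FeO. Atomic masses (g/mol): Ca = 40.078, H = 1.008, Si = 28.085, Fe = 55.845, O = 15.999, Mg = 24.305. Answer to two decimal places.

29.62 wt%

Formula mass = 933.782 g/mol.
3.85 Fe → 3.8500 mol FeO per formula unit; M(FeO) = 71.844, so FeO mass = 276.599 g.
276.599/933.782 × 100 = 29.62 wt%.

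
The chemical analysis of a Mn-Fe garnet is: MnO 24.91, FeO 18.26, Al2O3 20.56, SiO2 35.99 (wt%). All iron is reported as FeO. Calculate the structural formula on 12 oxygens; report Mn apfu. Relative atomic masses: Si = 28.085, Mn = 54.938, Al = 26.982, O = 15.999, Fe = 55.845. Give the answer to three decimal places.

1.750 Mn apfu

24.91 wt% MnO ÷ 70.937 g/mol = 0.35116 mol, giving 0.35116 Mn and 0.35116 O.
18.26 wt% FeO ÷ 71.844 g/mol = 0.25416 mol, giving 0.25416 Fe and 0.25416 O.
20.56 wt% Al2O3 ÷ 101.961 g/mol = 0.20165 mol, giving 0.40330 Al and 0.60495 O.
35.99 wt% SiO2 ÷ 60.083 g/mol = 0.59900 mol, giving 0.59900 Si and 1.19800 O.
Oxygen sums to 2.40827; scaling by 12/2.40827 = 4.98283 puts the formula on 12 O.
Mn: 0.35116 × 4.98283 = 1.750 atoms per formula unit.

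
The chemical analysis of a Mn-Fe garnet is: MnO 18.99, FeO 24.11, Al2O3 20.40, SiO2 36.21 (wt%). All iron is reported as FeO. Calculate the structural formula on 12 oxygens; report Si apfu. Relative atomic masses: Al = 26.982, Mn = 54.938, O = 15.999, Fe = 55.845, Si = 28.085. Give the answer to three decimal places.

18.99 wt% MnO ÷ 70.937 g/mol = 0.26770 mol, giving 0.26770 Mn and 0.26770 O.
24.11 wt% FeO ÷ 71.844 g/mol = 0.33559 mol, giving 0.33559 Fe and 0.33559 O.
20.40 wt% Al2O3 ÷ 101.961 g/mol = 0.20008 mol, giving 0.40016 Al and 0.60024 O.
36.21 wt% SiO2 ÷ 60.083 g/mol = 0.60267 mol, giving 0.60267 Si and 1.20534 O.
Oxygen sums to 2.40887; scaling by 12/2.40887 = 4.98159 puts the formula on 12 O.
Si: 0.60267 × 4.98159 = 3.002 atoms per formula unit.

3.002 Si apfu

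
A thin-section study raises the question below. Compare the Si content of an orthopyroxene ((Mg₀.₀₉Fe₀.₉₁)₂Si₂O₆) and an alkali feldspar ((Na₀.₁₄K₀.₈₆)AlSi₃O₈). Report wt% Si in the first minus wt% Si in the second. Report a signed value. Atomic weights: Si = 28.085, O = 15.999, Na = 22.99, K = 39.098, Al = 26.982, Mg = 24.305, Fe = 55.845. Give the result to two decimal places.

First mineral: 56.170 g Si in 258.177 g formula = 21.76 wt% Si.
Second mineral: 84.255 g Si in 276.072 g formula = 30.52 wt% Si.
21.76% − 30.52% gives a difference of -8.76 percentage points.

-8.76 percentage points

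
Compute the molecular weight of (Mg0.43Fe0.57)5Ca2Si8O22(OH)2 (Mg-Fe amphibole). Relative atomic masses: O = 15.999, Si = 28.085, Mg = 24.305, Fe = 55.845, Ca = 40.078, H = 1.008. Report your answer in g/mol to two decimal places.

The formula mass is the sum 2.15*24.305 + 2.85*55.845 + 2*40.078 + 8*28.085 + 24*15.999 + 2*1.008.

902.24 g/mol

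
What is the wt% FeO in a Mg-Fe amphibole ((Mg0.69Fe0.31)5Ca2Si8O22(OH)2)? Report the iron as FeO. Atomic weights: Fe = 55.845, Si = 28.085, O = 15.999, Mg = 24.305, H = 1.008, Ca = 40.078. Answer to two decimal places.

M((Mg0.69Fe0.31)5Ca2Si8O22(OH)2) = 861.240 g/mol; M(FeO) = 71.844 g/mol.
Moles FeO per formula unit = 1.55 Fe ÷ 1 = 1.5500.
FeO fraction = (1.5500 × 71.844) / 861.240 = 111.358/861.240 = 0.1293.

12.93 wt%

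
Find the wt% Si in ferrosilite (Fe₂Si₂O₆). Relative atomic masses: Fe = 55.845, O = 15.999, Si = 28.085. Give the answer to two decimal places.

21.29 mass %

Molar mass of Fe₂Si₂O₆: 2·55.845 + 2·28.085 + 6·15.999 = 263.854 g/mol.
Mass of Si per formula unit: 2 × 28.085 = 56.170 g.
Weight fraction Si = 56.170 / 263.854 = 0.2129.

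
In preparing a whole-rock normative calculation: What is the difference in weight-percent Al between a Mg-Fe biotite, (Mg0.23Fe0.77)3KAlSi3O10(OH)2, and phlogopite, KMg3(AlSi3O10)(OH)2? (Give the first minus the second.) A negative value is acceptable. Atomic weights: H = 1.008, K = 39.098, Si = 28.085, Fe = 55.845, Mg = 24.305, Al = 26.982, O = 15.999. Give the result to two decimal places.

-0.96 percentage points

M((Mg0.23Fe0.77)3KAlSi3O10(OH)2) = 490.111 g/mol, so wt% Al = 26.982/490.111 × 100 = 5.51%.
M(KMg3(AlSi3O10)(OH)2) = 417.254 g/mol, so wt% Al = 26.982/417.254 × 100 = 6.47%.
5.51 − 6.47 = -0.96 pp.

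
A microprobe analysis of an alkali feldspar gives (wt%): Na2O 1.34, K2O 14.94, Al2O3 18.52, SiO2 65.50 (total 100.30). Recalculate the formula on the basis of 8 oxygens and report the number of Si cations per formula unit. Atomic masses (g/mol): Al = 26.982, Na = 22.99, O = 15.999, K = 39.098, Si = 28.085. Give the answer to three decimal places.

3.002 Si apfu

1.34 wt% Na2O ÷ 61.979 g/mol = 0.02162 mol, giving 0.04324 Na and 0.02162 O.
14.94 wt% K2O ÷ 94.195 g/mol = 0.15861 mol, giving 0.31722 K and 0.15861 O.
18.52 wt% Al2O3 ÷ 101.961 g/mol = 0.18164 mol, giving 0.36328 Al and 0.54492 O.
65.50 wt% SiO2 ÷ 60.083 g/mol = 1.09016 mol, giving 1.09016 Si and 2.18032 O.
Oxygen sums to 2.90547; scaling by 8/2.90547 = 2.75343 puts the formula on 8 O.
Si: 1.09016 × 2.75343 = 3.002 atoms per formula unit.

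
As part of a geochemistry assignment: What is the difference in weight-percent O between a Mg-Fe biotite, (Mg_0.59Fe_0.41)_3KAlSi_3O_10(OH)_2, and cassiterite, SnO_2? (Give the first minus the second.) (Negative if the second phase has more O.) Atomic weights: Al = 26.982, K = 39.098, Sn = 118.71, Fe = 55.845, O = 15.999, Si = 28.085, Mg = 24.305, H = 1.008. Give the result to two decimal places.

20.87 percentage points

M((Mg_0.59Fe_0.41)_3KAlSi_3O_10(OH)_2) = 456.048 g/mol, so wt% O = 191.988/456.048 × 100 = 42.10%.
M(SnO_2) = 150.708 g/mol, so wt% O = 31.998/150.708 × 100 = 21.23%.
42.10 − 21.23 = 20.87 pp.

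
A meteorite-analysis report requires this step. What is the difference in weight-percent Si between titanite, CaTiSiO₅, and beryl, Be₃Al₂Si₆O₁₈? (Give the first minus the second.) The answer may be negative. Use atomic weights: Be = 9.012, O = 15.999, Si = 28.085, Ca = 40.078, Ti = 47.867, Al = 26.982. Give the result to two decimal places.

Si in CaTiSiO₅: molar mass 196.025 g/mol; 1×28.085 = 28.085 g → 14.33 wt%.
Si in Be₃Al₂Si₆O₁₈: molar mass 537.492 g/mol; 6×28.085 = 168.510 g → 31.35 wt%.
Difference = 14.33 − 31.35 = -17.02 percentage points.

-17.02 percentage points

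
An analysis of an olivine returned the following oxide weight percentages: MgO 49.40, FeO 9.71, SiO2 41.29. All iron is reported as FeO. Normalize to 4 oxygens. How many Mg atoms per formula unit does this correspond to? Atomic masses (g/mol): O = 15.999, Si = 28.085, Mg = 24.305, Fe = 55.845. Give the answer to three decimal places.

49.40 wt% MgO ÷ 40.304 g/mol = 1.22568 mol, giving 1.22568 Mg and 1.22568 O.
9.71 wt% FeO ÷ 71.844 g/mol = 0.13515 mol, giving 0.13515 Fe and 0.13515 O.
41.29 wt% SiO2 ÷ 60.083 g/mol = 0.68722 mol, giving 0.68722 Si and 1.37444 O.
Oxygen sums to 2.73527; scaling by 4/2.73527 = 1.46238 puts the formula on 4 O.
Mg: 1.22568 × 1.46238 = 1.792 atoms per formula unit.

1.792 Mg apfu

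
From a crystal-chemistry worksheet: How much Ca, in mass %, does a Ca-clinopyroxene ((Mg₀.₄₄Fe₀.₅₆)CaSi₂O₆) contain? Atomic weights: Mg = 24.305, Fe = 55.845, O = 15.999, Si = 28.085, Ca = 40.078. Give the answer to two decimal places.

Molar mass of (Mg₀.₄₄Fe₀.₅₆)CaSi₂O₆: 0.44×24.305 + 0.56×55.845 + 1×40.078 + 2×28.085 + 6×15.999 = 234.209 g/mol.
Mass of Ca per formula unit: 1 × 40.078 = 40.078 g.
Weight fraction Ca = 40.078 / 234.209 = 0.1711.

17.11 mass %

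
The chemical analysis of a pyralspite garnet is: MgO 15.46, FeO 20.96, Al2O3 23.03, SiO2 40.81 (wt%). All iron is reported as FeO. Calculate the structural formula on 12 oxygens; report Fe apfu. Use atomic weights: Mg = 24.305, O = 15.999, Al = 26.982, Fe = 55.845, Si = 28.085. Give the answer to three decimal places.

MgO (M=40.304): mol = 0.38358; Mg = 0.38358, O = 0.38358.
FeO (M=71.844): mol = 0.29174; Fe = 0.29174, O = 0.29174.
Al2O3 (M=101.961): mol = 0.22587; Al = 0.45174, O = 0.67761.
SiO2 (M=60.083): mol = 0.67923; Si = 0.67923, O = 1.35846.
ΣO = 2.71139; factor = 12/ΣO = 4.42577.
Fe apfu = 0.29174 × 4.42577 = 1.291.

1.291 Fe apfu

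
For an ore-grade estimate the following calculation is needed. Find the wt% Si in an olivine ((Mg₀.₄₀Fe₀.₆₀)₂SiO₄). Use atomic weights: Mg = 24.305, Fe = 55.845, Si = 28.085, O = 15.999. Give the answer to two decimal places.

15.73 weight percent

Formula mass = 0.80×24.305 + 1.20×55.845 + 1×28.085 + 4×15.999 = 178.539 g/mol, of which 28.085 g is Si.
So Si makes up 28.085/178.539 = 0.1573 of the mass, i.e. 15.73%.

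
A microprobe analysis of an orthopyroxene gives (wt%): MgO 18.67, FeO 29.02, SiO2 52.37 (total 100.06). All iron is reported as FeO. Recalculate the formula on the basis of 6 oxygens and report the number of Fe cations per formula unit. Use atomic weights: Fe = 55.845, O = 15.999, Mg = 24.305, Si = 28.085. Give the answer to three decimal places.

0.928 Fe apfu

18.67 wt% MgO ÷ 40.304 g/mol = 0.46323 mol, giving 0.46323 Mg and 0.46323 O.
29.02 wt% FeO ÷ 71.844 g/mol = 0.40393 mol, giving 0.40393 Fe and 0.40393 O.
52.37 wt% SiO2 ÷ 60.083 g/mol = 0.87163 mol, giving 0.87163 Si and 1.74326 O.
Oxygen sums to 2.61042; scaling by 6/2.61042 = 2.29848 puts the formula on 6 O.
Fe: 0.40393 × 2.29848 = 0.928 atoms per formula unit.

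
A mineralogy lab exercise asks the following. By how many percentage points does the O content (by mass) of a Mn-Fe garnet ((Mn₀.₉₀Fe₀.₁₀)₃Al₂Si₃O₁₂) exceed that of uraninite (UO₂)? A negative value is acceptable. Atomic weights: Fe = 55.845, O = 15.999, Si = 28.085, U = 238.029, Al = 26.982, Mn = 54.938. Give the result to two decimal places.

M((Mn₀.₉₀Fe₀.₁₀)₃Al₂Si₃O₁₂) = 495.293 g/mol, so wt% O = 191.988/495.293 × 100 = 38.76%.
M(UO₂) = 270.027 g/mol, so wt% O = 31.998/270.027 × 100 = 11.85%.
38.76 − 11.85 = 26.91 pp.

26.91 percentage points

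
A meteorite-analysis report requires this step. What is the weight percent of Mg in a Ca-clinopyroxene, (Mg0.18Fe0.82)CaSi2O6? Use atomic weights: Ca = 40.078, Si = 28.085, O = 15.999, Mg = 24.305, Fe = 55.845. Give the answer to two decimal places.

1.80 wt%

Molar mass of (Mg0.18Fe0.82)CaSi2O6: 0.18·24.305 + 0.82·55.845 + 1·40.078 + 2·28.085 + 6·15.999 = 242.410 g/mol.
Mass of Mg per formula unit: 0.18 × 24.305 = 4.375 g.
Weight fraction Mg = 4.375 / 242.410 = 0.0180.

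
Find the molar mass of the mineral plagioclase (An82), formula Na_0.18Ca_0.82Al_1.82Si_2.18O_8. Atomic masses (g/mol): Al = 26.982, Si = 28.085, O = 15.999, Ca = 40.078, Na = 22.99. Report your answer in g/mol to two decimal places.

275.33 g/mol

M = 0.18(22.99) + 0.82(40.078) + 1.82(26.982) + 2.18(28.085) + 8(15.999)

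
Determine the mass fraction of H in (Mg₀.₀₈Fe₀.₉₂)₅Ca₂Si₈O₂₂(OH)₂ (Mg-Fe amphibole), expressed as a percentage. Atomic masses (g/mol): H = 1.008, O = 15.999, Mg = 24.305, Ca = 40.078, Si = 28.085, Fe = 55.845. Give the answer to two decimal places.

0.21 wt%

Formula mass = 0.40×24.305 + 4.60×55.845 + 2×40.078 + 8×28.085 + 24×15.999 + 2×1.008 = 957.437 g/mol, of which 2.016 g is H.
So H makes up 2.016/957.437 = 0.0021 of the mass, i.e. 0.21%.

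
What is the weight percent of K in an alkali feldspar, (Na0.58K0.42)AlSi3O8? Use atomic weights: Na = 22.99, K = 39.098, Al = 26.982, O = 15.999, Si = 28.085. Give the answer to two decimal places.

M((Na0.58K0.42)AlSi3O8) = 268.984 g/mol.
K contributes 0.42 × 39.098 = 16.421 g per mole.
16.421/268.984 = 0.0610 → 6.10%.

6.10 weight percent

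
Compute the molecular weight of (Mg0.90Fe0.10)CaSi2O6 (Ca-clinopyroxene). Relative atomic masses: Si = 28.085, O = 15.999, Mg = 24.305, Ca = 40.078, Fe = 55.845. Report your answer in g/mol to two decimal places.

219.70 g/mol

Mg: 0.90 × 24.305 = 21.8745
Fe: 0.10 × 55.845 = 5.5845
Ca: 1 × 40.078 = 40.0780
Si: 2 × 28.085 = 56.1700
O: 6 × 15.999 = 95.9940
Summing the contributions gives the formula mass.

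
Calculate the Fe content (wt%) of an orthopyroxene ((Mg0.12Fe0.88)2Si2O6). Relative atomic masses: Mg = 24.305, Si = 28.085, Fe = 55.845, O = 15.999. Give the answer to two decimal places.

38.35 wt%

Molar mass of (Mg0.12Fe0.88)2Si2O6: 0.24*24.305 + 1.76*55.845 + 2*28.085 + 6*15.999 = 256.284 g/mol.
Mass of Fe per formula unit: 1.76 × 55.845 = 98.287 g.
Weight fraction Fe = 98.287 / 256.284 = 0.3835.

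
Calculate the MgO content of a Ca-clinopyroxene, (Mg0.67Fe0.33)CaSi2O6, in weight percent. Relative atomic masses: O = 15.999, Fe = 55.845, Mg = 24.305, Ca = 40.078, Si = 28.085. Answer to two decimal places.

Formula mass = 226.955 g/mol.
0.67 Mg → 0.6700 mol MgO per formula unit; M(MgO) = 40.304, so MgO mass = 27.004 g.
27.004/226.955 × 100 = 11.90 wt%.

11.90 wt%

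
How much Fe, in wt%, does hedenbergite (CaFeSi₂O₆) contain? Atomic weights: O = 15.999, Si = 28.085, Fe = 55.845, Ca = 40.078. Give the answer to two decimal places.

22.51 wt%

Molar mass of CaFeSi₂O₆: 1*40.078 + 1*55.845 + 2*28.085 + 6*15.999 = 248.087 g/mol.
Mass of Fe per formula unit: 1 × 55.845 = 55.845 g.
Weight fraction Fe = 55.845 / 248.087 = 0.2251.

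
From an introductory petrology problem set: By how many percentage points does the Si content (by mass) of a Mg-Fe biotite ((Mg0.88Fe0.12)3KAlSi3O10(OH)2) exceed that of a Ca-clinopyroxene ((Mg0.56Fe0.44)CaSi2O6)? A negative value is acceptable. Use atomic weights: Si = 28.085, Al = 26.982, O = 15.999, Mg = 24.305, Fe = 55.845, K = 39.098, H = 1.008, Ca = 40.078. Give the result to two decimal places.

-4.72 percentage points

M((Mg0.88Fe0.12)3KAlSi3O10(OH)2) = 428.608 g/mol, so wt% Si = 84.255/428.608 × 100 = 19.66%.
M((Mg0.56Fe0.44)CaSi2O6) = 230.425 g/mol, so wt% Si = 56.170/230.425 × 100 = 24.38%.
19.66 − 24.38 = -4.72 pp.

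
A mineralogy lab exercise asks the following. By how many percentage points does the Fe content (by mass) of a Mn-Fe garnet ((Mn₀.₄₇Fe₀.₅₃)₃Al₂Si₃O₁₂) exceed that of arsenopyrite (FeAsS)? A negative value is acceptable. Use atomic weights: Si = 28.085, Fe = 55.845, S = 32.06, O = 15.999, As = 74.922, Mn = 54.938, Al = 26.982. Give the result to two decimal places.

-16.41 percentage points

M((Mn₀.₄₇Fe₀.₅₃)₃Al₂Si₃O₁₂) = 496.463 g/mol, so wt% Fe = 88.794/496.463 × 100 = 17.89%.
M(FeAsS) = 162.827 g/mol, so wt% Fe = 55.845/162.827 × 100 = 34.30%.
17.89 − 34.30 = -16.41 pp.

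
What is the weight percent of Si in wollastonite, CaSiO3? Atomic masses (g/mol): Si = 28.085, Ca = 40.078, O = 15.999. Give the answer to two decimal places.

Formula mass = 1×40.078 + 1×28.085 + 3×15.999 = 116.160 g/mol, of which 28.085 g is Si.
So Si makes up 28.085/116.160 = 0.2418 of the mass, i.e. 24.18%.

24.18 mass %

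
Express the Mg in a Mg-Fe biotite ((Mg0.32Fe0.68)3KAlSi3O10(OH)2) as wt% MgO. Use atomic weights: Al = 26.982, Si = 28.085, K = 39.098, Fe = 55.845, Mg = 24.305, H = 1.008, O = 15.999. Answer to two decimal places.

M((Mg0.32Fe0.68)3KAlSi3O10(OH)2) = 481.596 g/mol; M(MgO) = 40.304 g/mol.
Moles MgO per formula unit = 0.96 Mg ÷ 1 = 0.9600.
MgO fraction = (0.9600 × 40.304) / 481.596 = 38.692/481.596 = 0.0803.

8.03 wt%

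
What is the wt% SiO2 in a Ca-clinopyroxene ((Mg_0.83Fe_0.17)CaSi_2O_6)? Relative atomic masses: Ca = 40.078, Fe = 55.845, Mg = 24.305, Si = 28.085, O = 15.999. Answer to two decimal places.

54.15 wt%

Molar mass of (Mg_0.83Fe_0.17)CaSi_2O_6 = 0.83×24.305 + 0.17×55.845 + 1×40.078 + 2×28.085 + 6×15.999 = 221.909 g/mol.
Each formula unit contains 2 Si, equivalent to 2/1 = 2.0000 mol SiO2.
M(SiO2) = 1×28.085 + 2×15.999 = 60.083 g/mol.
Mass of SiO2 per formula unit = 2.0000 × 60.083 = 120.166 g.
SiO2 wt% = 120.166 / 221.909 × 100 = 54.15%.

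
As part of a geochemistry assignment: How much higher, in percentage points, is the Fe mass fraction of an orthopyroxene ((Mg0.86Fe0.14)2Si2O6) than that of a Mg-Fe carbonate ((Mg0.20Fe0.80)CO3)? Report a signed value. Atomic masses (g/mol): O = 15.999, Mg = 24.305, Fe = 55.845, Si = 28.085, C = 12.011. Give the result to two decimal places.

-33.32 percentage points

M((Mg0.86Fe0.14)2Si2O6) = 209.605 g/mol, so wt% Fe = 15.637/209.605 × 100 = 7.46%.
M((Mg0.20Fe0.80)CO3) = 109.545 g/mol, so wt% Fe = 44.676/109.545 × 100 = 40.78%.
7.46 − 40.78 = -33.32 pp.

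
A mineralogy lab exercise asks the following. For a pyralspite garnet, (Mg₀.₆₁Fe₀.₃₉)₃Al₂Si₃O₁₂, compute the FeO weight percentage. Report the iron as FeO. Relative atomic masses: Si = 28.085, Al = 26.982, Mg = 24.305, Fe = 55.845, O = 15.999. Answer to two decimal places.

19.10 wt%

Molar mass of (Mg₀.₆₁Fe₀.₃₉)₃Al₂Si₃O₁₂ = 1.83·24.305 + 1.17·55.845 + 2·26.982 + 3·28.085 + 12·15.999 = 440.024 g/mol.
Each formula unit contains 1.17 Fe, equivalent to 1.17/1 = 1.1700 mol FeO.
M(FeO) = 1×55.845 + 1×15.999 = 71.844 g/mol.
Mass of FeO per formula unit = 1.1700 × 71.844 = 84.057 g.
FeO wt% = 84.057 / 440.024 × 100 = 19.10%.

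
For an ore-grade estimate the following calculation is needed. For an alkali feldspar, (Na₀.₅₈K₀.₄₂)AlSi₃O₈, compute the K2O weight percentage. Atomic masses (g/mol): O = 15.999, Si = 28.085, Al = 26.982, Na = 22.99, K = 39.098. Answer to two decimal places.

Formula mass = 268.984 g/mol.
0.42 K → 0.2100 mol K2O per formula unit; M(K2O) = 94.195, so K2O mass = 19.781 g.
19.781/268.984 × 100 = 7.35 wt%.

7.35 wt%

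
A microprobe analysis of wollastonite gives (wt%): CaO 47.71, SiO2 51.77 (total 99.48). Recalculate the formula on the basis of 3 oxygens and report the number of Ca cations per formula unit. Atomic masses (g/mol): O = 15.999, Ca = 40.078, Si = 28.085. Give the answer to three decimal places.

0.992 Ca apfu

47.71 wt% CaO ÷ 56.077 g/mol = 0.85079 mol, giving 0.85079 Ca and 0.85079 O.
51.77 wt% SiO2 ÷ 60.083 g/mol = 0.86164 mol, giving 0.86164 Si and 1.72328 O.
Oxygen sums to 2.57407; scaling by 3/2.57407 = 1.16547 puts the formula on 3 O.
Ca: 0.85079 × 1.16547 = 0.992 atoms per formula unit.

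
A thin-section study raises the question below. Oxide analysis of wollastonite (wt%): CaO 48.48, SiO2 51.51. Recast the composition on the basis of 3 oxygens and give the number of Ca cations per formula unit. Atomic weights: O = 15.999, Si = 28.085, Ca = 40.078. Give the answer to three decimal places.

1.006 Ca apfu

48.48 wt% CaO ÷ 56.077 g/mol = 0.86453 mol, giving 0.86453 Ca and 0.86453 O.
51.51 wt% SiO2 ÷ 60.083 g/mol = 0.85731 mol, giving 0.85731 Si and 1.71462 O.
Oxygen sums to 2.57915; scaling by 3/2.57915 = 1.16317 puts the formula on 3 O.
Ca: 0.86453 × 1.16317 = 1.006 atoms per formula unit.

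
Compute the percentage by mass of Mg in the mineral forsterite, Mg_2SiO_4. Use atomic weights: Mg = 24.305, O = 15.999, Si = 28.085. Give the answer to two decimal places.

M(Mg_2SiO_4) = 140.691 g/mol.
Mg contributes 2 × 24.305 = 48.610 g per mole.
48.610/140.691 = 0.3455 → 34.55%.

34.55 mass %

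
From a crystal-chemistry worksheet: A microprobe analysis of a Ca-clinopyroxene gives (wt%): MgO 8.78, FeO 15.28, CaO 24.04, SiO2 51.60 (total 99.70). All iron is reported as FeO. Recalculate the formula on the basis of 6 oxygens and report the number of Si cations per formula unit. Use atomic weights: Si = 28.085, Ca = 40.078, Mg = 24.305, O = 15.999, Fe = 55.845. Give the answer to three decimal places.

2.000 Si apfu

8.78 wt% MgO ÷ 40.304 g/mol = 0.21784 mol, giving 0.21784 Mg and 0.21784 O.
15.28 wt% FeO ÷ 71.844 g/mol = 0.21268 mol, giving 0.21268 Fe and 0.21268 O.
24.04 wt% CaO ÷ 56.077 g/mol = 0.42870 mol, giving 0.42870 Ca and 0.42870 O.
51.60 wt% SiO2 ÷ 60.083 g/mol = 0.85881 mol, giving 0.85881 Si and 1.71762 O.
Oxygen sums to 2.57684; scaling by 6/2.57684 = 2.32843 puts the formula on 6 O.
Si: 0.85881 × 2.32843 = 2.000 atoms per formula unit.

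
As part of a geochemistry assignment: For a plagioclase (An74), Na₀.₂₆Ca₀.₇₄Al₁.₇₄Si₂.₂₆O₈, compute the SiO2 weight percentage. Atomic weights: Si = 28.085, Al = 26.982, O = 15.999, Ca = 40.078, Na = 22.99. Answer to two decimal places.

49.55 wt%

M(Na₀.₂₆Ca₀.₇₄Al₁.₇₄Si₂.₂₆O₈) = 274.048 g/mol; M(SiO2) = 60.083 g/mol.
Moles SiO2 per formula unit = 2.26 Si ÷ 1 = 2.2600.
SiO2 fraction = (2.2600 × 60.083) / 274.048 = 135.788/274.048 = 0.4955.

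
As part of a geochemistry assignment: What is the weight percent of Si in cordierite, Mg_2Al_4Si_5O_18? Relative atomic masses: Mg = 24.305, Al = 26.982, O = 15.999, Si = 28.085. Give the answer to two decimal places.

Molar mass of Mg_2Al_4Si_5O_18: 2×24.305 + 4×26.982 + 5×28.085 + 18×15.999 = 584.945 g/mol.
Mass of Si per formula unit: 5 × 28.085 = 140.425 g.
Weight fraction Si = 140.425 / 584.945 = 0.2401.

24.01 wt%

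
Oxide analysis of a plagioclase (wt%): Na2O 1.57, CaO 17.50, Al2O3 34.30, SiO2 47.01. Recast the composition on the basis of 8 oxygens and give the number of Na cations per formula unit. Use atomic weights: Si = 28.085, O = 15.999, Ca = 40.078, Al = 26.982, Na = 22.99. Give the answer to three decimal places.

1.57 wt% Na2O ÷ 61.979 g/mol = 0.02533 mol, giving 0.05066 Na and 0.02533 O.
17.50 wt% CaO ÷ 56.077 g/mol = 0.31207 mol, giving 0.31207 Ca and 0.31207 O.
34.30 wt% Al2O3 ÷ 101.961 g/mol = 0.33640 mol, giving 0.67280 Al and 1.00920 O.
47.01 wt% SiO2 ÷ 60.083 g/mol = 0.78242 mol, giving 0.78242 Si and 1.56484 O.
Oxygen sums to 2.91144; scaling by 8/2.91144 = 2.74778 puts the formula on 8 O.
Na: 0.05066 × 2.74778 = 0.139 atoms per formula unit.

0.139 Na apfu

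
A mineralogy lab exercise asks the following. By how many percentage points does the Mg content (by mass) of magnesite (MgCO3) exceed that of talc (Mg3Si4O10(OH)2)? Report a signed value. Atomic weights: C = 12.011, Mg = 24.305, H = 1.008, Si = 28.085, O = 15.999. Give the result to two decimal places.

9.60 percentage points

First mineral: 24.305 g Mg in 84.313 g formula = 28.83 wt% Mg.
Second mineral: 72.915 g Mg in 379.259 g formula = 19.23 wt% Mg.
28.83% − 19.23% gives a difference of 9.60 percentage points.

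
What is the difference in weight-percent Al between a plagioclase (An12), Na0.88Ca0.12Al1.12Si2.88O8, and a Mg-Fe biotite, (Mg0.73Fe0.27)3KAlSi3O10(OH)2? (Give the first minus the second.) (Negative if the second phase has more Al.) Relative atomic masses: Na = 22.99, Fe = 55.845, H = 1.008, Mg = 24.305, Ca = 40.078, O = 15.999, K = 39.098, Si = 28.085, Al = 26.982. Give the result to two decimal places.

5.35 percentage points

First mineral: 30.220 g Al in 264.137 g formula = 11.44 wt% Al.
Second mineral: 26.982 g Al in 442.801 g formula = 6.09 wt% Al.
11.44% − 6.09% gives a difference of 5.35 percentage points.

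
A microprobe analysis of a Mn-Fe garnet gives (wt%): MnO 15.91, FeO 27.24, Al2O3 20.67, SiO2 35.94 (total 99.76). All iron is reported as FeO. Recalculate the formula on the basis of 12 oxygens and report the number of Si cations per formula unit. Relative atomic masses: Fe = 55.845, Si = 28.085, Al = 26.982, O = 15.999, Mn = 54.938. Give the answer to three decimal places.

MnO: 15.91/70.937 = 0.22428 mol → 0.22428 mol Mn, 0.22428 mol O.
FeO: 27.24/71.844 = 0.37915 mol → 0.37915 mol Fe, 0.37915 mol O.
Al2O3: 20.67/101.961 = 0.20272 mol → 0.40544 mol Al, 0.60816 mol O.
SiO2: 35.94/60.083 = 0.59817 mol → 0.59817 mol Si, 1.19634 mol O.
Total oxygen = 2.40793 mol. Normalization factor = 12/2.40793 = 4.98353.
Si per 12 O = 0.59817 × 4.98353 = 2.981.

2.981 Si apfu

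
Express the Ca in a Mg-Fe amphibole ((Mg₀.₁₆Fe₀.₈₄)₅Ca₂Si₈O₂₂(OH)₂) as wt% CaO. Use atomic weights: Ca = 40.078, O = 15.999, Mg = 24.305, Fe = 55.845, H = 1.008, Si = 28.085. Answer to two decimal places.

11.87 wt%

Molar mass of (Mg₀.₁₆Fe₀.₈₄)₅Ca₂Si₈O₂₂(OH)₂ = 0.80·24.305 + 4.20·55.845 + 2·40.078 + 8·28.085 + 24·15.999 + 2·1.008 = 944.821 g/mol.
Each formula unit contains 2 Ca, equivalent to 2/1 = 2.0000 mol CaO.
M(CaO) = 1×40.078 + 1×15.999 = 56.077 g/mol.
Mass of CaO per formula unit = 2.0000 × 56.077 = 112.154 g.
CaO wt% = 112.154 / 944.821 × 100 = 11.87%.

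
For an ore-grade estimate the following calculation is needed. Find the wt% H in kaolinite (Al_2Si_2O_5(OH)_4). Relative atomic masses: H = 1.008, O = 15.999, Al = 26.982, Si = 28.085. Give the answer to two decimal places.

Molar mass of Al_2Si_2O_5(OH)_4: 2*26.982 + 2*28.085 + 9*15.999 + 4*1.008 = 258.157 g/mol.
Mass of H per formula unit: 4 × 1.008 = 4.032 g.
Weight fraction H = 4.032 / 258.157 = 0.0156.

1.56 mass %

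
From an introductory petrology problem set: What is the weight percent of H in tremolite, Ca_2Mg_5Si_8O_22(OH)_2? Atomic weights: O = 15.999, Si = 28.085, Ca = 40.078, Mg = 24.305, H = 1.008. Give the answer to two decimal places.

0.25 weight percent

Formula mass = 2×40.078 + 5×24.305 + 8×28.085 + 24×15.999 + 2×1.008 = 812.353 g/mol, of which 2.016 g is H.
So H makes up 2.016/812.353 = 0.0025 of the mass, i.e. 0.25%.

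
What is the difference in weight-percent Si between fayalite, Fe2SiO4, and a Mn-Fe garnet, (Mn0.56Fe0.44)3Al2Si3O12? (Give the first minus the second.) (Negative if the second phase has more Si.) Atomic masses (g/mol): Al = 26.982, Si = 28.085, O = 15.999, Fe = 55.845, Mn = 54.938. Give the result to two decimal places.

-3.20 percentage points

Si in Fe2SiO4: molar mass 203.771 g/mol; 1×28.085 = 28.085 g → 13.78 wt%.
Si in (Mn0.56Fe0.44)3Al2Si3O12: molar mass 496.218 g/mol; 3×28.085 = 84.255 g → 16.98 wt%.
Difference = 13.78 − 16.98 = -3.20 percentage points.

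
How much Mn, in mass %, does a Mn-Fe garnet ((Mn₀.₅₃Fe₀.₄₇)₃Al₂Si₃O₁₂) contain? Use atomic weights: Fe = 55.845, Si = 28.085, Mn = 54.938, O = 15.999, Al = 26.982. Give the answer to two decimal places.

M((Mn₀.₅₃Fe₀.₄₇)₃Al₂Si₃O₁₂) = 496.300 g/mol.
Mn contributes 1.59 × 54.938 = 87.351 g per mole.
87.351/496.300 = 0.1760 → 17.60%.

17.60 mass %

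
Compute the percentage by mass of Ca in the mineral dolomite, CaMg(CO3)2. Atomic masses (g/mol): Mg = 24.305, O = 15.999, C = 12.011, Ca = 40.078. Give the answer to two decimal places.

M(CaMg(CO3)2) = 184.399 g/mol.
Ca contributes 1 × 40.078 = 40.078 g per mole.
40.078/184.399 = 0.2173 → 21.73%.

21.73 mass %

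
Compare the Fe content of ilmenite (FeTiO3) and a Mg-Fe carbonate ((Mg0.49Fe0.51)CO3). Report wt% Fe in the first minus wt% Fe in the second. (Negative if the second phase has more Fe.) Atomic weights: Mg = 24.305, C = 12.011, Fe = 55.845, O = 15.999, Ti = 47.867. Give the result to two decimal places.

First mineral: 55.845 g Fe in 151.709 g formula = 36.81 wt% Fe.
Second mineral: 28.481 g Fe in 100.398 g formula = 28.37 wt% Fe.
36.81% − 28.37% gives a difference of 8.44 percentage points.

8.44 percentage points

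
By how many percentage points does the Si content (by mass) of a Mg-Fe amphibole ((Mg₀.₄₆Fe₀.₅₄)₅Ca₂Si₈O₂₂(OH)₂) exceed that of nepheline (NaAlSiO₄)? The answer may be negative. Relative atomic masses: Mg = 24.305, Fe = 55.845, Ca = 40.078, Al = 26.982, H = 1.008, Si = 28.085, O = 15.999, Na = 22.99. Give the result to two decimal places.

5.26 percentage points

M((Mg₀.₄₆Fe₀.₅₄)₅Ca₂Si₈O₂₂(OH)₂) = 897.511 g/mol, so wt% Si = 224.680/897.511 × 100 = 25.03%.
M(NaAlSiO₄) = 142.053 g/mol, so wt% Si = 28.085/142.053 × 100 = 19.77%.
25.03 − 19.77 = 5.26 pp.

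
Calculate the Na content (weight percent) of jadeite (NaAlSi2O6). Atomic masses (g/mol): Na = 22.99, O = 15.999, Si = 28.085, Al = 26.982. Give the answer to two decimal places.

Molar mass of NaAlSi2O6: 1·22.99 + 1·26.982 + 2·28.085 + 6·15.999 = 202.136 g/mol.
Mass of Na per formula unit: 1 × 22.99 = 22.990 g.
Weight fraction Na = 22.990 / 202.136 = 0.1137.

11.37 weight percent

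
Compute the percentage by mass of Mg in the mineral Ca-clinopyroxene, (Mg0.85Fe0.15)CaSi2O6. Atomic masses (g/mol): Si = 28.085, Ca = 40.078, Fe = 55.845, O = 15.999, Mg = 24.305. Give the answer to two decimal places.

M((Mg0.85Fe0.15)CaSi2O6) = 221.278 g/mol.
Mg contributes 0.85 × 24.305 = 20.659 g per mole.
20.659/221.278 = 0.0934 → 9.34%.

9.34 mass %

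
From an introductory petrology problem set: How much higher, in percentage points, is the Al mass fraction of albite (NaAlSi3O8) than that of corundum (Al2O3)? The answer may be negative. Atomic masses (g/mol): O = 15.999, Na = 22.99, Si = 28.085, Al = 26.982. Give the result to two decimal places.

M(NaAlSi3O8) = 262.219 g/mol, so wt% Al = 26.982/262.219 × 100 = 10.29%.
M(Al2O3) = 101.961 g/mol, so wt% Al = 53.964/101.961 × 100 = 52.93%.
10.29 − 52.93 = -42.64 pp.

-42.64 percentage points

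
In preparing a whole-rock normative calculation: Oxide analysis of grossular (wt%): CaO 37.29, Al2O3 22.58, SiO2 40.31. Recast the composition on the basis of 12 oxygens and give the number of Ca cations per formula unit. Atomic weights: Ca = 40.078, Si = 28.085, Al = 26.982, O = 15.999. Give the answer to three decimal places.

CaO (M=56.077): mol = 0.66498; Ca = 0.66498, O = 0.66498.
Al2O3 (M=101.961): mol = 0.22146; Al = 0.44292, O = 0.66438.
SiO2 (M=60.083): mol = 0.67091; Si = 0.67091, O = 1.34182.
ΣO = 2.67118; factor = 12/ΣO = 4.49240.
Ca apfu = 0.66498 × 4.49240 = 2.987.

2.987 Ca apfu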